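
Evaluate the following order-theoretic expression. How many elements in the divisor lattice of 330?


Divisors of 330: [1, 2, 3, 5, 6, 10, 11, 15, 22, 30, 33, 55, 66, 110, 165, 330]
Count: 16


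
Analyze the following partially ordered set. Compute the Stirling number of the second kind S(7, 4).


S(n,k) = k*S(n-1,k) + S(n-1,k-1).
S(6,4) = 65, S(6,3) = 90
S(7,4) = 4*65 + 90 = 260 + 90
S(7,4) = 350


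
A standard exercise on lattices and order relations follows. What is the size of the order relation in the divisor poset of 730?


The order relation is {(a,b) : a <= b}, reflexive so it includes (a,a).
Examples: (1,1), (1,10), (1,146), (1,2), (1,365), ...
Total ordered pairs: 27


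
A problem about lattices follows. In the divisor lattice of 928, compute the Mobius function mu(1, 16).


In a divisor lattice, mu(a,b) = mu(b/a) where mu is the classical Mobius function.
b/a = 16/1 = 16
Prime factorization of 16: primes [2]
16 is not squarefree, so mu(16) = 0


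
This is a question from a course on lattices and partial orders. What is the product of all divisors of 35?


Divisors of 35: [1, 5, 7, 35]
Product = n^(d(n)/2) = 35^(4/2)
Product = 1225


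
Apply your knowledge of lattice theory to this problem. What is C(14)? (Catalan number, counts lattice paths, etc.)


C(n) = C(2n, n) / (n+1).
C(28, 14) = 40116600
C(14) = 40116600 / 15 = 2674440


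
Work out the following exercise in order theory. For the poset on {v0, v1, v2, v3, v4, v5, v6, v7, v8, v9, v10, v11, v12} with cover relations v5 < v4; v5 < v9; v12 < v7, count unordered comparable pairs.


A comparable pair {a,b} has a < b or b < a in the order.
Count unordered pairs where one element is strictly below the other.
Examples: {v4,v5}, {v5,v9}, {v7,v12}
Total comparable pairs: 3


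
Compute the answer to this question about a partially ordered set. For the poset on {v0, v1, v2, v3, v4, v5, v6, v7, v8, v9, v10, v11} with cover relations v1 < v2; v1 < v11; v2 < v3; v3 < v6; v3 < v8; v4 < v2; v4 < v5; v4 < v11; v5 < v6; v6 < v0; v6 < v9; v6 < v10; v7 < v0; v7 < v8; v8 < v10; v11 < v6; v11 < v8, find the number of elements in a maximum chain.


A chain is a totally ordered subset; we count the number of elements in a maximum chain.
Compute, for each element x, the size of the longest chain ending at x:
  v1: 1
  v4: 1
  v7: 1
  v5: 2
  v2: 2
  v11: 2
  ...
A maximum chain: v1 < v2 < v3 < v6 < v0
Number of elements in the longest chain: 5


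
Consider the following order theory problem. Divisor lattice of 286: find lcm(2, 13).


In a divisor lattice, join = lcm (least common multiple).
gcd(2,13) = 1
lcm(2,13) = 2*13/gcd = 26/1 = 26


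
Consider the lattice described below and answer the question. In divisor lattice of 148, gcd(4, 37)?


Meet=gcd.
gcd(4,37)=1


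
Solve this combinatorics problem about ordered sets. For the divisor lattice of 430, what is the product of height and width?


Height = length of longest chain minus 1; width = size of largest antichain.
A maximum chain: 1 | 43 | 215 | 430  (height 3).
A maximum antichain: {2, 5, 43}  (width 3).
Product = 3 * 3 = 9


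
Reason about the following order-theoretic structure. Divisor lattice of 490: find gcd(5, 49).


In a divisor lattice, meet = gcd (greatest common divisor).
By Euclidean algorithm or factoring: gcd(5,49) = 1


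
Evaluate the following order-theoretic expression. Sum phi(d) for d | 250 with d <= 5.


Divisors of 250 up to 5: [1, 2, 5]
phi values: [1, 1, 4]
Sum = 6


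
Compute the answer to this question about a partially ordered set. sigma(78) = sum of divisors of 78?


sigma(n) = sum of divisors.
Divisors of 78: [1, 2, 3, 6, 13, 26, 39, 78]
Sum = 168


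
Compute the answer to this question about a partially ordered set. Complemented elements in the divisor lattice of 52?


An element a is complemented if some b has a meet b = bottom, a join b = top.
a is complemented iff gcd(a, n/a)=1, i.e. a is a unitary divisor of 52.
Complemented elements: 1, 4, 13, 52
Count: 4


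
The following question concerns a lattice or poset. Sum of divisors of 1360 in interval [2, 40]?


Interval [2,40] in divisors of 1360: [2, 4, 8, 10, 20, 40]
Sum = 84


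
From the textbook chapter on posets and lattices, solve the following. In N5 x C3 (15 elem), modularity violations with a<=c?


Modular law: if a <= c then a v (b ^ c) = (a v b) ^ c.
Check all triples (a,b,c) with a <= c among 15 elements.
  e.g. a=(a,0), b=(c,0), c=(b,0): lhs=(a,0) != rhs=(b,0)
  e.g. a=(a,0), b=(c,1), c=(b,0): lhs=(a,0) != rhs=(b,0)
Total violating triples: 18


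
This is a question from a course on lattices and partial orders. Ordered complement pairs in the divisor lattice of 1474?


Complement pair (a,b): a meet b = bottom, a join b = top.
Here: gcd(a,b)=1 and lcm(a,b)=1474, i.e. a*b=1474 with a,b coprime.
Pairs found: (1,1474), (2,737), (11,134), (22,67), ... (4 more)
Total ordered pairs: 8


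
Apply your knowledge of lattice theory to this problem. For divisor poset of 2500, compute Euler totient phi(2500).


phi(n) = n * prod_{p|n} (1 - 1/p).
Prime divisors of 2500: [2, 5]
phi(2500) = 2500 * (1 - 1/2) * (1 - 1/5)
phi(2500) = 1000


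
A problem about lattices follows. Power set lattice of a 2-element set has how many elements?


Power set = 2^n.
2^2 = 4


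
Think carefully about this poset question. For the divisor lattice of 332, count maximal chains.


A maximal chain goes from the minimum element to a maximal element via cover relations.
Counting all min-to-max paths in the cover graph.
Total maximal chains: 3


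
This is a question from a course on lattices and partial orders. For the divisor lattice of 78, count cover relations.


A cover relation a -< b holds when a < b with no c strictly between.
Cover relations:
  1 -< 2
  1 -< 3
  1 -< 13
  2 -< 6
  2 -< 26
  3 -< 6
  3 -< 39
  6 -< 78
  ...4 more
Total: 12


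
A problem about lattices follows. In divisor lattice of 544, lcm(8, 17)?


Join=lcm.
gcd(8,17)=1
lcm=136


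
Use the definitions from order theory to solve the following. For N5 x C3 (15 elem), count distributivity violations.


Distributive law: a ^ (b v c) = (a ^ b) v (a ^ c).
Check all 15^3 = 3375 ordered triples (a,b,c).
  e.g. a=(b,0), b=(a,0), c=(c,0): lhs=(b,0) != rhs=(a,0)
  e.g. a=(b,0), b=(a,0), c=(c,1): lhs=(b,0) != rhs=(a,0)
Total violating triples: 54


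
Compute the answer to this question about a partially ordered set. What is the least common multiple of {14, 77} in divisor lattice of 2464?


In a divisor lattice, join = lcm (least common multiple).
Compute lcm iteratively: start with first element, then lcm(current, next).
Elements: [14, 77]
lcm(14,77) = 154
Final lcm = 154


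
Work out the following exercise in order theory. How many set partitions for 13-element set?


B(n) = number of set partitions of an n-element set.
B(n) satisfies the recurrence: B(n+1) = sum_k C(n,k)*B(k).
B(13) = 27644437


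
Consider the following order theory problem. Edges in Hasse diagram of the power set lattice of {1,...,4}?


A cover relation a -< b holds when a < b with no c strictly between.
Cover relations:
  {} -< {1}
  {} -< {2}
  {} -< {3}
  {} -< {4}
  {1} -< {1,2}
  {1} -< {1,3}
  {1} -< {1,4}
  {2} -< {1,2}
  ...24 more
Total: 32


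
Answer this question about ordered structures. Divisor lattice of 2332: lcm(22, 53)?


Join=lcm.
gcd(22,53)=1
lcm=1166


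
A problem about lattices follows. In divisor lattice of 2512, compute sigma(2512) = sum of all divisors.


sigma(n) = sum of divisors.
Divisors of 2512: [1, 2, 4, 8, 16, 157, 314, 628, 1256, 2512]
Sum = 4898


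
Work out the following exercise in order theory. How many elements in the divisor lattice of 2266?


Divisors of 2266: [1, 2, 11, 22, 103, 206, 1133, 2266]
Count: 8


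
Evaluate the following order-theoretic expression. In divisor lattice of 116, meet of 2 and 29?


In a divisor lattice, meet = gcd (greatest common divisor).
By Euclidean algorithm or factoring: gcd(2,29) = 1


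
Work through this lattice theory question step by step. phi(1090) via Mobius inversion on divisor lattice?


phi(n) = n * prod_{p|n} (1 - 1/p).
Prime divisors of 1090: [2, 5, 109]
phi(1090) = 1090 * (1 - 1/2) * (1 - 1/5) * (1 - 1/109)
phi(1090) = 432


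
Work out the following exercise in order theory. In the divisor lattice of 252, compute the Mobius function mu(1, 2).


In a divisor lattice, mu(a,b) = mu(b/a) where mu is the classical Mobius function.
b/a = 2/1 = 2
Prime factorization of 2: primes [2]
2 is squarefree with 1 prime factor(s), so mu(2) = (-1)^1 = -1


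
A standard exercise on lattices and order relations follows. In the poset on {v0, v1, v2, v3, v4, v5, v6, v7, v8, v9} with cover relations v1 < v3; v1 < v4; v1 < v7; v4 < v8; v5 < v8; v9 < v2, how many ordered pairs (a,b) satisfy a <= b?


The order relation is {(a,b) : a <= b}, reflexive so it includes (a,a).
Examples: (v0,v0), (v1,v1), (v1,v3), (v1,v4), (v1,v7), ...
Total ordered pairs: 17


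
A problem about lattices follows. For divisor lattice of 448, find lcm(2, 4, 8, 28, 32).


In a divisor lattice, join = lcm (least common multiple).
Compute lcm iteratively: start with first element, then lcm(current, next).
Elements: [2, 4, 8, 28, 32]
lcm(2,4) = 4
lcm(4,8) = 8
lcm(8,28) = 56
lcm(56,32) = 224
Final lcm = 224


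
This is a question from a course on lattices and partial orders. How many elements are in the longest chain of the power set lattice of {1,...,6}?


A chain is a totally ordered subset; we count the number of elements in a maximum chain.
Compute, for each element x, the size of the longest chain ending at x:
  {}: 1
  {1}: 2
  {2}: 2
  {3}: 2
  {4}: 2
  {5}: 2
  ...
A maximum chain: {} < {1} < {1,2} < {1,2,3} < {1,2,3,4} < {1,2,3,4,5} < {1,2,3,4,5,6}
Number of elements in the longest chain: 7


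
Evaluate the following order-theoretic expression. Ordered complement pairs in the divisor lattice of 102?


Complement pair (a,b): a meet b = bottom, a join b = top.
Here: gcd(a,b)=1 and lcm(a,b)=102, i.e. a*b=102 with a,b coprime.
Pairs found: (1,102), (2,51), (3,34), (6,17), ... (4 more)
Total ordered pairs: 8


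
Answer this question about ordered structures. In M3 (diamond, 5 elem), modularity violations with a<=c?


Modular law: if a <= c then a v (b ^ c) = (a v b) ^ c.
Check all triples (a,b,c) with a <= c among 5 elements.
This lattice is modular (diamonds M_m and their chain-products are modular).
Total violating triples: 0


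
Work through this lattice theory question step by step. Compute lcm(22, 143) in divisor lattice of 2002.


In a divisor lattice, join = lcm (least common multiple).
gcd(22,143) = 11
lcm(22,143) = 22*143/gcd = 3146/11 = 286


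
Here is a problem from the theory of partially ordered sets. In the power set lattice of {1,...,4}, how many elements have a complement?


An element a is complemented if some b has a meet b = bottom, a join b = top.
every subset A has complement S\A, so all elements are complemented.
Complemented elements: {}, {1}, {2}, {3}, {4}, {1,2}, ... (10 more)
Count: 16


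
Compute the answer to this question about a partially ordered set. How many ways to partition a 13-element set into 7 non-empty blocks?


S(n,k) = k*S(n-1,k) + S(n-1,k-1).
S(12,7) = 627396, S(12,6) = 1323652
S(13,7) = 7*627396 + 1323652 = 4391772 + 1323652
S(13,7) = 5715424


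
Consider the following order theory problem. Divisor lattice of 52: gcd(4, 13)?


Meet=gcd.
gcd(4,13)=1


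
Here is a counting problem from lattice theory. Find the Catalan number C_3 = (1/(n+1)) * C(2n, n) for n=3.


C(n) = C(2n, n) / (n+1).
C(6, 3) = 20
C(3) = 20 / 4 = 5


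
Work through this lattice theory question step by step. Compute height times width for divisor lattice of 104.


Height = length of longest chain minus 1; width = size of largest antichain.
A maximum chain: 1 | 13 | 26 | 52 | 104  (height 4).
A maximum antichain: {2, 13}  (width 2).
Product = 4 * 2 = 8


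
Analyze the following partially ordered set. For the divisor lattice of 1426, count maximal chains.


A maximal chain goes from the minimum element to a maximal element via cover relations.
Counting all min-to-max paths in the cover graph.
Total maximal chains: 6


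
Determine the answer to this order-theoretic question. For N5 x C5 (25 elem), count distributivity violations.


Distributive law: a ^ (b v c) = (a ^ b) v (a ^ c).
Check all 25^3 = 15625 ordered triples (a,b,c).
  e.g. a=(b,0), b=(a,0), c=(c,0): lhs=(b,0) != rhs=(a,0)
  e.g. a=(b,0), b=(a,0), c=(c,1): lhs=(b,0) != rhs=(a,0)
Total violating triples: 250


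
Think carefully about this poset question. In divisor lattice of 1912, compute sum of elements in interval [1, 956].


Interval [1,956] in divisors of 1912: [1, 2, 4, 239, 478, 956]
Sum = 1680


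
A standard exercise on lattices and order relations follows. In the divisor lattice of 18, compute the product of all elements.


Divisors of 18: [1, 2, 3, 6, 9, 18]
Product = n^(d(n)/2) = 18^(6/2)
Product = 5832


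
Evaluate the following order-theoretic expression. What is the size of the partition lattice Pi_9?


B(n) = number of set partitions of an n-element set.
B(n) satisfies the recurrence: B(n+1) = sum_k C(n,k)*B(k).
B(9) = 21147


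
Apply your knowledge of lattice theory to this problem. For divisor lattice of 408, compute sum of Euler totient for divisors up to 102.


Divisors of 408 up to 102: [1, 2, 3, 4, 6, 8, 12, 17, 24, 34, 51, 68, 102]
phi values: [1, 1, 2, 2, 2, 4, 4, 16, 8, 16, 32, 32, 32]
Sum = 152


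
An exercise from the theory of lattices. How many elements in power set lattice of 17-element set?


Power set = 2^n.
2^17 = 131072


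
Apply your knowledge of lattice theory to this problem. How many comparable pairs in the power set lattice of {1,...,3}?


A comparable pair {a,b} has a < b or b < a in the order.
Count unordered pairs where one element is strictly below the other.
Examples: {{},{1}}, {{},{2}}, {{},{3}}, {{},{1,2}}, ...
Total comparable pairs: 19


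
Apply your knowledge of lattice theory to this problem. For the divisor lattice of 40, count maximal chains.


A maximal chain goes from the minimum element to a maximal element via cover relations.
Counting all min-to-max paths in the cover graph.
Total maximal chains: 4


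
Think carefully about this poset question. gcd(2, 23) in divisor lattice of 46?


Meet=gcd.
gcd(2,23)=1


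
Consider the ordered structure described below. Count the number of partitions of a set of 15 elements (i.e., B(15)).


B(n) = number of set partitions of an n-element set.
B(n) satisfies the recurrence: B(n+1) = sum_k C(n,k)*B(k).
B(15) = 1382958545


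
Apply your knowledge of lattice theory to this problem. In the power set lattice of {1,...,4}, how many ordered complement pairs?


Complement pair (a,b): a meet b = bottom, a join b = top.
Here: A intersect B = {} and A union B = {1,...,4}.
Pairs found: ({},{1,2,3,4}), ({1},{2,3,4}), ({2},{1,3,4}), ({3},{1,2,4}), ... (12 more)
Total ordered pairs: 16


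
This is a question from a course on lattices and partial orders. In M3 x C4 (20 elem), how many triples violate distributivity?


Distributive law: a ^ (b v c) = (a ^ b) v (a ^ c).
Check all 20^3 = 8000 ordered triples (a,b,c).
  e.g. a=(a1,0), b=(a2,0), c=(a3,0): lhs=(a1,0) != rhs=(0,0)
  e.g. a=(a1,0), b=(a2,0), c=(a3,1): lhs=(a1,0) != rhs=(0,0)
Total violating triples: 384


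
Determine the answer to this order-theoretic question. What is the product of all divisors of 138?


Divisors of 138: [1, 2, 3, 6, 23, 46, 69, 138]
Product = n^(d(n)/2) = 138^(8/2)
Product = 362673936


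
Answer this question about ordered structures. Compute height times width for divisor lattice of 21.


Height = length of longest chain minus 1; width = size of largest antichain.
A maximum chain: 1 | 7 | 21  (height 2).
A maximum antichain: {3, 7}  (width 2).
Product = 2 * 2 = 4


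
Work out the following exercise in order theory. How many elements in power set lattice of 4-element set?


Power set = 2^n.
2^4 = 16


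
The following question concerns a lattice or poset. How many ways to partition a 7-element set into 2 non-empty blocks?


S(n,k) = k*S(n-1,k) + S(n-1,k-1).
S(6,2) = 31, S(6,1) = 1
S(7,2) = 2*31 + 1 = 62 + 1
S(7,2) = 63


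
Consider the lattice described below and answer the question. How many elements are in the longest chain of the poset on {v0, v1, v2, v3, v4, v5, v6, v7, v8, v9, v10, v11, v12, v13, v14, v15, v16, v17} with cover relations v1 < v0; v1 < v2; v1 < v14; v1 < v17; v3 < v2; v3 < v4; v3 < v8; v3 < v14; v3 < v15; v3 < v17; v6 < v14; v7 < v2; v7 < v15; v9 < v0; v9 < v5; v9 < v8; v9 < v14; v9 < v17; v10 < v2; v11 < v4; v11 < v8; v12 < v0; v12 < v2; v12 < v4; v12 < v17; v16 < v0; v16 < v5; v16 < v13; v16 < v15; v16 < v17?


A chain is a totally ordered subset; we count the number of elements in a maximum chain.
Compute, for each element x, the size of the longest chain ending at x:
  v1: 1
  v3: 1
  v6: 1
  v7: 1
  v9: 1
  v10: 1
  ...
A maximum chain: v1 < v0
Number of elements in the longest chain: 2


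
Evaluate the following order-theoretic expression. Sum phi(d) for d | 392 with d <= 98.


Divisors of 392 up to 98: [1, 2, 4, 7, 8, 14, 28, 49, 56, 98]
phi values: [1, 1, 2, 6, 4, 6, 12, 42, 24, 42]
Sum = 140


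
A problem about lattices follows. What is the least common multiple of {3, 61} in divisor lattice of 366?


In a divisor lattice, join = lcm (least common multiple).
Compute lcm iteratively: start with first element, then lcm(current, next).
Elements: [3, 61]
lcm(3,61) = 183
Final lcm = 183


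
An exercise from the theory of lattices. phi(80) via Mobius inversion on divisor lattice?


phi(n) = n * prod_{p|n} (1 - 1/p).
Prime divisors of 80: [2, 5]
phi(80) = 80 * (1 - 1/2) * (1 - 1/5)
phi(80) = 32


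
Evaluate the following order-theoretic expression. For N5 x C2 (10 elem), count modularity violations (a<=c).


Modular law: if a <= c then a v (b ^ c) = (a v b) ^ c.
Check all triples (a,b,c) with a <= c among 10 elements.
  e.g. a=(a,0), b=(c,0), c=(b,0): lhs=(a,0) != rhs=(b,0)
  e.g. a=(a,0), b=(c,1), c=(b,0): lhs=(a,0) != rhs=(b,0)
Total violating triples: 6


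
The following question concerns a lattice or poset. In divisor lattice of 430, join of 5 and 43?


In a divisor lattice, join = lcm (least common multiple).
gcd(5,43) = 1
lcm(5,43) = 5*43/gcd = 215/1 = 215


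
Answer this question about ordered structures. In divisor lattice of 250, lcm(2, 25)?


Join=lcm.
gcd(2,25)=1
lcm=50


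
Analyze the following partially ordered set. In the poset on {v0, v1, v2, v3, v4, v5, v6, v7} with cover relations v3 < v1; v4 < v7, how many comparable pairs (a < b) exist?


A comparable pair {a,b} has a < b or b < a in the order.
Count unordered pairs where one element is strictly below the other.
Examples: {v1,v3}, {v4,v7}
Total comparable pairs: 2


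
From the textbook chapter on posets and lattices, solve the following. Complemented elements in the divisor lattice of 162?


An element a is complemented if some b has a meet b = bottom, a join b = top.
a is complemented iff gcd(a, n/a)=1, i.e. a is a unitary divisor of 162.
Complemented elements: 1, 2, 81, 162
Count: 4


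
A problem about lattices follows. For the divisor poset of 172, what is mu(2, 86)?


In a divisor lattice, mu(a,b) = mu(b/a) where mu is the classical Mobius function.
b/a = 86/2 = 43
Prime factorization of 43: primes [43]
43 is squarefree with 1 prime factor(s), so mu(43) = (-1)^1 = -1


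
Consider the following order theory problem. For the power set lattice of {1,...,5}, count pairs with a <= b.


The order relation is {(a,b) : a <= b}, reflexive so it includes (a,a).
Examples: ({},{}), ({},{1,2}), ({},{1,2,3}), ({},{1,2,3,4}), ({},{1,2,3,4,5}), ...
Total ordered pairs: 243


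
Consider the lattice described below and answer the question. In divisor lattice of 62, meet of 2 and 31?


In a divisor lattice, meet = gcd (greatest common divisor).
By Euclidean algorithm or factoring: gcd(2,31) = 1


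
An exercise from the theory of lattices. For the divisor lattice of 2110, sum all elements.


sigma(n) = sum of divisors.
Divisors of 2110: [1, 2, 5, 10, 211, 422, 1055, 2110]
Sum = 3816


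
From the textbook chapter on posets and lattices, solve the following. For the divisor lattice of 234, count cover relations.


A cover relation a -< b holds when a < b with no c strictly between.
Cover relations:
  1 -< 2
  1 -< 3
  1 -< 13
  2 -< 6
  2 -< 26
  3 -< 6
  3 -< 9
  3 -< 39
  ...12 more
Total: 20


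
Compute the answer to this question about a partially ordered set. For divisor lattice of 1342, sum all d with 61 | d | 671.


Interval [61,671] in divisors of 1342: [61, 671]
Sum = 732


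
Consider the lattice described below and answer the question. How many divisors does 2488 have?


Divisors of 2488: [1, 2, 4, 8, 311, 622, 1244, 2488]
Count: 8


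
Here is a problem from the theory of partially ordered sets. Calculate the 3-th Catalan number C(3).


C(n) = C(2n, n) / (n+1).
C(6, 3) = 20
C(3) = 20 / 4 = 5


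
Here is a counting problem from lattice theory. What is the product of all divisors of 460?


Divisors of 460: [1, 2, 4, 5, 10, 20, 23, 46, 92, 115, 230, 460]
Product = n^(d(n)/2) = 460^(12/2)
Product = 9474296896000000


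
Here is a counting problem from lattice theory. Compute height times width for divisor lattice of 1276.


Height = length of longest chain minus 1; width = size of largest antichain.
A maximum chain: 1 | 29 | 319 | 638 | 1276  (height 4).
A maximum antichain: {4, 22, 58, 319}  (width 4).
Product = 4 * 4 = 16


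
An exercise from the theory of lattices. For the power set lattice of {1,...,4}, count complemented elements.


An element a is complemented if some b has a meet b = bottom, a join b = top.
every subset A has complement S\A, so all elements are complemented.
Complemented elements: {}, {1}, {2}, {3}, {4}, {1,2}, ... (10 more)
Count: 16


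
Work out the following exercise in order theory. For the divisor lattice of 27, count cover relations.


A cover relation a -< b holds when a < b with no c strictly between.
Cover relations:
  1 -< 3
  3 -< 9
  9 -< 27
Total: 3


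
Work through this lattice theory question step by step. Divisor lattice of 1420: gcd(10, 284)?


Meet=gcd.
gcd(10,284)=2


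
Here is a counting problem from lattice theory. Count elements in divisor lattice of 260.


Divisors of 260: [1, 2, 4, 5, 10, 13, 20, 26, 52, 65, 130, 260]
Count: 12


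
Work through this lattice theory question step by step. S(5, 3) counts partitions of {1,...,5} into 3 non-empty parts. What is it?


S(n,k) = k*S(n-1,k) + S(n-1,k-1).
S(4,3) = 6, S(4,2) = 7
S(5,3) = 3*6 + 7 = 18 + 7
S(5,3) = 25


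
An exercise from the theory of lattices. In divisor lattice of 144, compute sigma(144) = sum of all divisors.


sigma(n) = sum of divisors.
Divisors of 144: [1, 2, 3, 4, 6, 8, 9, 12, 16, 18, 24, 36, 48, 72, 144]
Sum = 403


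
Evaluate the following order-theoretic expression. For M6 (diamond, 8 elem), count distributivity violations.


Distributive law: a ^ (b v c) = (a ^ b) v (a ^ c).
Check all 8^3 = 512 ordered triples (a,b,c).
  e.g. a=a1, b=a2, c=a3: lhs=a1 != rhs=0
  e.g. a=a1, b=a2, c=a4: lhs=a1 != rhs=0
Total violating triples: 120


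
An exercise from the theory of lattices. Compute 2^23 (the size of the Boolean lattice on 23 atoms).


Power set = 2^n.
2^23 = 8388608


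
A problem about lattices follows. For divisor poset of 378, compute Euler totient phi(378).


phi(n) = n * prod_{p|n} (1 - 1/p).
Prime divisors of 378: [2, 3, 7]
phi(378) = 378 * (1 - 1/2) * (1 - 1/3) * (1 - 1/7)
phi(378) = 108


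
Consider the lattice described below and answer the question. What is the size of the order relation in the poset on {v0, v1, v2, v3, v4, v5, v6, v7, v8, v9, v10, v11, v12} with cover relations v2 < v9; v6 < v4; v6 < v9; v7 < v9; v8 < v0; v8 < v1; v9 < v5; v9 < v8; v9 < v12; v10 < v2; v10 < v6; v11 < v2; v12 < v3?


The order relation is {(a,b) : a <= b}, reflexive so it includes (a,a).
Examples: (v0,v0), (v1,v1), (v10,v0), (v10,v1), (v10,v10), ...
Total ordered pairs: 62


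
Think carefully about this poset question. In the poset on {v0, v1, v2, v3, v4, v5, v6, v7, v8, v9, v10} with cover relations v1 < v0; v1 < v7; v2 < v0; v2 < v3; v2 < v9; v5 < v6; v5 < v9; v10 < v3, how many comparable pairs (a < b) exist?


A comparable pair {a,b} has a < b or b < a in the order.
Count unordered pairs where one element is strictly below the other.
Examples: {v0,v1}, {v0,v2}, {v1,v7}, {v2,v3}, ...
Total comparable pairs: 8


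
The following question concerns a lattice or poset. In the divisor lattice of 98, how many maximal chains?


A maximal chain goes from the minimum element to a maximal element via cover relations.
Counting all min-to-max paths in the cover graph.
Total maximal chains: 3


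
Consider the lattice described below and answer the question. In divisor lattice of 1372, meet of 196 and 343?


In a divisor lattice, meet = gcd (greatest common divisor).
By Euclidean algorithm or factoring: gcd(196,343) = 49


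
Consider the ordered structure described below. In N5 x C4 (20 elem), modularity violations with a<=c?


Modular law: if a <= c then a v (b ^ c) = (a v b) ^ c.
Check all triples (a,b,c) with a <= c among 20 elements.
  e.g. a=(a,0), b=(c,0), c=(b,0): lhs=(a,0) != rhs=(b,0)
  e.g. a=(a,0), b=(c,1), c=(b,0): lhs=(a,0) != rhs=(b,0)
Total violating triples: 40


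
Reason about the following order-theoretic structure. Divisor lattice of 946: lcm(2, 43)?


Join=lcm.
gcd(2,43)=1
lcm=86


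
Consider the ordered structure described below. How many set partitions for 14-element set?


B(n) = number of set partitions of an n-element set.
B(n) satisfies the recurrence: B(n+1) = sum_k C(n,k)*B(k).
B(14) = 190899322


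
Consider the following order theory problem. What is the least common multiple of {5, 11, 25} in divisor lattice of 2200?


In a divisor lattice, join = lcm (least common multiple).
Compute lcm iteratively: start with first element, then lcm(current, next).
Elements: [5, 11, 25]
lcm(5,11) = 55
lcm(55,25) = 275
Final lcm = 275


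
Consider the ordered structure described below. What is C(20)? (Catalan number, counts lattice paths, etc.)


C(n) = C(2n, n) / (n+1).
C(40, 20) = 137846528820
C(20) = 137846528820 / 21 = 6564120420


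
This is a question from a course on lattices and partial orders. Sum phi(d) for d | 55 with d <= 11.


Divisors of 55 up to 11: [1, 5, 11]
phi values: [1, 4, 10]
Sum = 15


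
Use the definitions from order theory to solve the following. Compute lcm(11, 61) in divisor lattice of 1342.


In a divisor lattice, join = lcm (least common multiple).
gcd(11,61) = 1
lcm(11,61) = 11*61/gcd = 671/1 = 671


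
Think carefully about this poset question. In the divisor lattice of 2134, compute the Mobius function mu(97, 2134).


In a divisor lattice, mu(a,b) = mu(b/a) where mu is the classical Mobius function.
b/a = 2134/97 = 22
Prime factorization of 22: primes [2, 11]
22 is squarefree with 2 prime factor(s), so mu(22) = (-1)^2 = 1


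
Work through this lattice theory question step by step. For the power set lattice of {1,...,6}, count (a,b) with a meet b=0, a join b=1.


Complement pair (a,b): a meet b = bottom, a join b = top.
Here: A intersect B = {} and A union B = {1,...,6}.
Pairs found: ({},{1,2,3,4,5,6}), ({1},{2,3,4,5,6}), ({2},{1,3,4,5,6}), ({3},{1,2,4,5,6}), ... (60 more)
Total ordered pairs: 64


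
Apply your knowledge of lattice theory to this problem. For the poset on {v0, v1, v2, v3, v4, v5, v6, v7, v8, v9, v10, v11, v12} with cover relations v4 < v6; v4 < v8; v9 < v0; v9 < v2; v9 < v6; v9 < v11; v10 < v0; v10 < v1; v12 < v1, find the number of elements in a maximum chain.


A chain is a totally ordered subset; we count the number of elements in a maximum chain.
Compute, for each element x, the size of the longest chain ending at x:
  v3: 1
  v4: 1
  v5: 1
  v7: 1
  v9: 1
  v10: 1
  ...
A maximum chain: v9 < v0
Number of elements in the longest chain: 2


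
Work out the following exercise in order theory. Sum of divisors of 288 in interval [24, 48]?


Interval [24,48] in divisors of 288: [24, 48]
Sum = 72


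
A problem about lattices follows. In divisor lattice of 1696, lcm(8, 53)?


Join=lcm.
gcd(8,53)=1
lcm=424


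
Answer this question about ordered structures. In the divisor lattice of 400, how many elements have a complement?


An element a is complemented if some b has a meet b = bottom, a join b = top.
a is complemented iff gcd(a, n/a)=1, i.e. a is a unitary divisor of 400.
Complemented elements: 1, 16, 25, 400
Count: 4


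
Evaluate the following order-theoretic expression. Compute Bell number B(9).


B(n) = number of set partitions of an n-element set.
B(n) satisfies the recurrence: B(n+1) = sum_k C(n,k)*B(k).
B(9) = 21147


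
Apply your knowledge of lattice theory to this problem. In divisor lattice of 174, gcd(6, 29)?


Meet=gcd.
gcd(6,29)=1


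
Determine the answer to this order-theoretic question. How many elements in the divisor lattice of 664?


Divisors of 664: [1, 2, 4, 8, 83, 166, 332, 664]
Count: 8


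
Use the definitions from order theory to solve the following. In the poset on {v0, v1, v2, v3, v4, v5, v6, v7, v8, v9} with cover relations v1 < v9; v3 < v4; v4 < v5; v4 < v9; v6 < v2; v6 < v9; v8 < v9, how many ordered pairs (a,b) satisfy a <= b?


The order relation is {(a,b) : a <= b}, reflexive so it includes (a,a).
Examples: (v0,v0), (v1,v1), (v1,v9), (v2,v2), (v3,v3), ...
Total ordered pairs: 19


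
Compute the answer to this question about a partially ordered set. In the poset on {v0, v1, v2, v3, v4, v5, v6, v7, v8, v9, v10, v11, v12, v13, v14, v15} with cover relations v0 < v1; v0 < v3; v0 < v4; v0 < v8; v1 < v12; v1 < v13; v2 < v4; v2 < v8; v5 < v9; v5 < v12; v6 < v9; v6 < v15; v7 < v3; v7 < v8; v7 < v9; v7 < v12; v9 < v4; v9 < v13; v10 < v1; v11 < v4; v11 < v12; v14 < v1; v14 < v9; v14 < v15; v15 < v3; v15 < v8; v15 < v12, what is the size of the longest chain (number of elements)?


A chain is a totally ordered subset; we count the number of elements in a maximum chain.
Compute, for each element x, the size of the longest chain ending at x:
  v0: 1
  v2: 1
  v5: 1
  v6: 1
  v7: 1
  v10: 1
  ...
A maximum chain: v6 < v15 < v3
Number of elements in the longest chain: 3


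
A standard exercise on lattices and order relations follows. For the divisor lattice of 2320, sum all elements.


sigma(n) = sum of divisors.
Divisors of 2320: [1, 2, 4, 5, 8, 10, 16, 20, 29, 40, 58, 80, 116, 145, 232, 290, 464, 580, 1160, 2320]
Sum = 5580


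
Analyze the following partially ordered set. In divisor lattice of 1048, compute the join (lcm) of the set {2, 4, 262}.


In a divisor lattice, join = lcm (least common multiple).
Compute lcm iteratively: start with first element, then lcm(current, next).
Elements: [2, 4, 262]
lcm(2,4) = 4
lcm(4,262) = 524
Final lcm = 524


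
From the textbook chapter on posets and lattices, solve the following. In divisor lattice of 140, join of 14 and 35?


In a divisor lattice, join = lcm (least common multiple).
gcd(14,35) = 7
lcm(14,35) = 14*35/gcd = 490/7 = 70


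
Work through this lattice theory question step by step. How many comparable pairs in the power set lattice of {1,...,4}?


A comparable pair {a,b} has a < b or b < a in the order.
Count unordered pairs where one element is strictly below the other.
Examples: {{},{1}}, {{},{2}}, {{},{3}}, {{},{4}}, ...
Total comparable pairs: 65


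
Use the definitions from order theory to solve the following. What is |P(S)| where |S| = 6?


Power set = 2^n.
2^6 = 64


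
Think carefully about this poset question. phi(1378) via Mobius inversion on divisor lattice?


phi(n) = n * prod_{p|n} (1 - 1/p).
Prime divisors of 1378: [2, 13, 53]
phi(1378) = 1378 * (1 - 1/2) * (1 - 1/13) * (1 - 1/53)
phi(1378) = 624


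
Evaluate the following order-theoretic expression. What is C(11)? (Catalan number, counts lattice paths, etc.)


C(n) = C(2n, n) / (n+1).
C(22, 11) = 705432
C(11) = 705432 / 12 = 58786


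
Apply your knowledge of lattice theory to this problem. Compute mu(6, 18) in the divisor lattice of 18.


In a divisor lattice, mu(a,b) = mu(b/a) where mu is the classical Mobius function.
b/a = 18/6 = 3
Prime factorization of 3: primes [3]
3 is squarefree with 1 prime factor(s), so mu(3) = (-1)^1 = -1


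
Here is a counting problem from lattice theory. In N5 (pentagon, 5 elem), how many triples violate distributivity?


Distributive law: a ^ (b v c) = (a ^ b) v (a ^ c).
Check all 5^3 = 125 ordered triples (a,b,c).
  e.g. a=b, b=a, c=c: lhs=b != rhs=a
  e.g. a=b, b=c, c=a: lhs=b != rhs=a
Total violating triples: 2


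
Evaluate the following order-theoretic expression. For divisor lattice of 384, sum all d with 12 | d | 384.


Interval [12,384] in divisors of 384: [12, 24, 48, 96, 192, 384]
Sum = 756


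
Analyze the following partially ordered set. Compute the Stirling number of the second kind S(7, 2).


S(n,k) = k*S(n-1,k) + S(n-1,k-1).
S(6,2) = 31, S(6,1) = 1
S(7,2) = 2*31 + 1 = 62 + 1
S(7,2) = 63


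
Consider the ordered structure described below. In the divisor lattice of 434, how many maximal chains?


A maximal chain goes from the minimum element to a maximal element via cover relations.
Counting all min-to-max paths in the cover graph.
Total maximal chains: 6


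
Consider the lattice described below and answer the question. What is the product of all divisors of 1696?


Divisors of 1696: [1, 2, 4, 8, 16, 32, 53, 106, 212, 424, 848, 1696]
Product = n^(d(n)/2) = 1696^(12/2)
Product = 23798801546447159296


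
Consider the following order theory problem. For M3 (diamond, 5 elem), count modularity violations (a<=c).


Modular law: if a <= c then a v (b ^ c) = (a v b) ^ c.
Check all triples (a,b,c) with a <= c among 5 elements.
This lattice is modular (diamonds M_m and their chain-products are modular).
Total violating triples: 0


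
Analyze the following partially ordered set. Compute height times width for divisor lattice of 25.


Height = length of longest chain minus 1; width = size of largest antichain.
A maximum chain: 1 | 5 | 25  (height 2).
A maximum antichain: {1}  (width 1).
Product = 2 * 1 = 2


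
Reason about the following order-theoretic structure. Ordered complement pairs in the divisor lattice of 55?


Complement pair (a,b): a meet b = bottom, a join b = top.
Here: gcd(a,b)=1 and lcm(a,b)=55, i.e. a*b=55 with a,b coprime.
Pairs found: (1,55), (5,11), (11,5), (55,1)
Total ordered pairs: 4


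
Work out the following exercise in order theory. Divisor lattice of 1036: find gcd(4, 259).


In a divisor lattice, meet = gcd (greatest common divisor).
By Euclidean algorithm or factoring: gcd(4,259) = 1


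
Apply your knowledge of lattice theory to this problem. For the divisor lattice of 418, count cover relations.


A cover relation a -< b holds when a < b with no c strictly between.
Cover relations:
  1 -< 2
  1 -< 11
  1 -< 19
  2 -< 22
  2 -< 38
  11 -< 22
  11 -< 209
  19 -< 38
  ...4 more
Total: 12


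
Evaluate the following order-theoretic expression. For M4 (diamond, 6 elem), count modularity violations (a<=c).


Modular law: if a <= c then a v (b ^ c) = (a v b) ^ c.
Check all triples (a,b,c) with a <= c among 6 elements.
This lattice is modular (diamonds M_m and their chain-products are modular).
Total violating triples: 0


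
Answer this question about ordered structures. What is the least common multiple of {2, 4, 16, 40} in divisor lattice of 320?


In a divisor lattice, join = lcm (least common multiple).
Compute lcm iteratively: start with first element, then lcm(current, next).
Elements: [2, 4, 16, 40]
lcm(2,4) = 4
lcm(4,16) = 16
lcm(16,40) = 80
Final lcm = 80


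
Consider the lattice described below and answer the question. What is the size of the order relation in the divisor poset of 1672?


The order relation is {(a,b) : a <= b}, reflexive so it includes (a,a).
Examples: (1,1), (1,11), (1,152), (1,1672), (1,19), ...
Total ordered pairs: 90


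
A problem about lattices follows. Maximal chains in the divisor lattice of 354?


A maximal chain goes from the minimum element to a maximal element via cover relations.
Counting all min-to-max paths in the cover graph.
Total maximal chains: 6


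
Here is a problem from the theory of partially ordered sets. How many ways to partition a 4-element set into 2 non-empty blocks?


S(n,k) = k*S(n-1,k) + S(n-1,k-1).
S(3,2) = 3, S(3,1) = 1
S(4,2) = 2*3 + 1 = 6 + 1
S(4,2) = 7


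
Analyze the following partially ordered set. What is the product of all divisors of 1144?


Divisors of 1144: [1, 2, 4, 8, 11, 13, 22, 26, 44, 52, 88, 104, 143, 286, 572, 1144]
Product = n^(d(n)/2) = 1144^(16/2)
Product = 2933649302161070453948416


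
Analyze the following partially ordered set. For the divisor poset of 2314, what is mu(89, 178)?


In a divisor lattice, mu(a,b) = mu(b/a) where mu is the classical Mobius function.
b/a = 178/89 = 2
Prime factorization of 2: primes [2]
2 is squarefree with 1 prime factor(s), so mu(2) = (-1)^1 = -1


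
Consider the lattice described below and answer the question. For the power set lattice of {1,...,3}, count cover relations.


A cover relation a -< b holds when a < b with no c strictly between.
Cover relations:
  {} -< {1}
  {} -< {2}
  {} -< {3}
  {1} -< {1,2}
  {1} -< {1,3}
  {2} -< {1,2}
  {2} -< {2,3}
  {3} -< {1,3}
  ...4 more
Total: 12


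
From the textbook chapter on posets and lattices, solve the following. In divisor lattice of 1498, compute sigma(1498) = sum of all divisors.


sigma(n) = sum of divisors.
Divisors of 1498: [1, 2, 7, 14, 107, 214, 749, 1498]
Sum = 2592


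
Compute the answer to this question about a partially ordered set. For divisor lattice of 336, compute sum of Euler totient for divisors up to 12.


Divisors of 336 up to 12: [1, 2, 3, 4, 6, 7, 8, 12]
phi values: [1, 1, 2, 2, 2, 6, 4, 4]
Sum = 22


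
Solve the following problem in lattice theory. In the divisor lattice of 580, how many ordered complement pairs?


Complement pair (a,b): a meet b = bottom, a join b = top.
Here: gcd(a,b)=1 and lcm(a,b)=580, i.e. a*b=580 with a,b coprime.
Pairs found: (1,580), (4,145), (5,116), (20,29), ... (4 more)
Total ordered pairs: 8


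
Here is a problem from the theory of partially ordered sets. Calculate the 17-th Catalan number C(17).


C(n) = C(2n, n) / (n+1).
C(34, 17) = 2333606220
C(17) = 2333606220 / 18 = 129644790


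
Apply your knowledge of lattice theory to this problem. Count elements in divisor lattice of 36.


Divisors of 36: [1, 2, 3, 4, 6, 9, 12, 18, 36]
Count: 9


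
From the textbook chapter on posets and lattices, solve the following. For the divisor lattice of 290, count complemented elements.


An element a is complemented if some b has a meet b = bottom, a join b = top.
a is complemented iff gcd(a, n/a)=1, i.e. a is a unitary divisor of 290.
Complemented elements: 1, 2, 5, 10, 29, 58, ... (2 more)
Count: 8


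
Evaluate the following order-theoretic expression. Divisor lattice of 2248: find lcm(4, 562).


In a divisor lattice, join = lcm (least common multiple).
gcd(4,562) = 2
lcm(4,562) = 4*562/gcd = 2248/2 = 1124


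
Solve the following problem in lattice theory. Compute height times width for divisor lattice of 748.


Height = length of longest chain minus 1; width = size of largest antichain.
A maximum chain: 1 | 17 | 187 | 374 | 748  (height 4).
A maximum antichain: {4, 22, 34, 187}  (width 4).
Product = 4 * 4 = 16
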